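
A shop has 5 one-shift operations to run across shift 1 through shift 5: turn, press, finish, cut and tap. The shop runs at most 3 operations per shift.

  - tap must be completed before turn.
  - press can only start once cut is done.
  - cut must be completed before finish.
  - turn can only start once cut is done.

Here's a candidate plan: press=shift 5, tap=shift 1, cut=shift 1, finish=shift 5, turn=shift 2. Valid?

Valid

tap must be completed before turn — holds.
turn can only start once cut is done — holds.
press can only start once cut is done — holds.
cut must be completed before finish — holds.
The shop runs at most 3 operations per shift — holds.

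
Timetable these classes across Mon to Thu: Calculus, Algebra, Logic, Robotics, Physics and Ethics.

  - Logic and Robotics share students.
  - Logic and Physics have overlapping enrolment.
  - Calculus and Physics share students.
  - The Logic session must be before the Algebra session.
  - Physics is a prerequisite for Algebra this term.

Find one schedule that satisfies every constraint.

Logic=Mon, Calculus=Mon, Robotics=Tue, Physics=Tue, Algebra=Wed, Ethics=Mon

Checking: Physics(Tue) before Algebra(Wed); Logic(Mon) before Algebra(Wed); Calculus(Mon) != Physics(Tue); Logic(Mon) != Physics(Tue); Logic(Mon) != Robotics(Tue).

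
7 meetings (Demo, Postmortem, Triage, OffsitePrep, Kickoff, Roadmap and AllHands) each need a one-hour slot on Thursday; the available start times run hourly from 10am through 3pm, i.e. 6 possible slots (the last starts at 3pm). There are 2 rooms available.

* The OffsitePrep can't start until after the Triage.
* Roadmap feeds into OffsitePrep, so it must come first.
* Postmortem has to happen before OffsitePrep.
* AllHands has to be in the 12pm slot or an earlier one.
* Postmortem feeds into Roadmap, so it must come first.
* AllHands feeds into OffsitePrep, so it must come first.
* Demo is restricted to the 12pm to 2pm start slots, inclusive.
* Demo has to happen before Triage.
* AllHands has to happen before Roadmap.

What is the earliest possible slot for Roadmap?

Precedence pushes Roadmap to at least 11am; downstream work caps Roadmap at 2pm.
Roadmap at 11am is achievable: Roadmap in 11am, Postmortem in 10am, Triage in 1pm, AllHands in 10am, Kickoff in 11am, OffsitePrep in 2pm, Demo in 12pm.

11am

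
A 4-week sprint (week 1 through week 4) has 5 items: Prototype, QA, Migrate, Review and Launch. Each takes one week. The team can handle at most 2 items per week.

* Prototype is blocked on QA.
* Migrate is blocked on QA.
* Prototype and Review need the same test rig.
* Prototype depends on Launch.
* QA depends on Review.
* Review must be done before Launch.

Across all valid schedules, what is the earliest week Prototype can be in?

Precedence pushes Prototype to at least week 3.
Prototype at week 3 is achievable: QA -> week 2, Migrate -> week 3, Review -> week 1, Launch -> week 2, Prototype -> week 3.

week 3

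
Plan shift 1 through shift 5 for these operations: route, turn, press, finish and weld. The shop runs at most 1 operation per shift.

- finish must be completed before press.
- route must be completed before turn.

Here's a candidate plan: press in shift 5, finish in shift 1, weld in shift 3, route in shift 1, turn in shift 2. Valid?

route must be completed before turn — holds.
The shop runs at most 1 operation per shift — violated.
finish must be completed before press — holds.

No — it violates: The shop runs at most 1 operation per shift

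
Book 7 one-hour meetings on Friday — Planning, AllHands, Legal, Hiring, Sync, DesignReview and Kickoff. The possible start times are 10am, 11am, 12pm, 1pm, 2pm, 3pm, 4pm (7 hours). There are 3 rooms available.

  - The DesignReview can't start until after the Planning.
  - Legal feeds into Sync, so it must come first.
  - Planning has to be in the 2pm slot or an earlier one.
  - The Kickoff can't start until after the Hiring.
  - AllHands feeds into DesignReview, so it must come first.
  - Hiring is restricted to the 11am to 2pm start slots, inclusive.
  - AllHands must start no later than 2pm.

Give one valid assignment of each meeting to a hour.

AllHands in 10am; Hiring in 11am; Sync in 11am; Legal in 10am; Kickoff in 12pm; DesignReview in 11am; Planning in 10am

Checking: Hiring(11am) before Kickoff(12pm); Planning(10am) before DesignReview(11am); Legal(10am) before Sync(11am); AllHands(10am) before DesignReview(11am); Hiring=11am in [11am,2pm]; Planning=10am in [10am,2pm]; AllHands=10am in [10am,2pm]; max 3 per hour (cap 3).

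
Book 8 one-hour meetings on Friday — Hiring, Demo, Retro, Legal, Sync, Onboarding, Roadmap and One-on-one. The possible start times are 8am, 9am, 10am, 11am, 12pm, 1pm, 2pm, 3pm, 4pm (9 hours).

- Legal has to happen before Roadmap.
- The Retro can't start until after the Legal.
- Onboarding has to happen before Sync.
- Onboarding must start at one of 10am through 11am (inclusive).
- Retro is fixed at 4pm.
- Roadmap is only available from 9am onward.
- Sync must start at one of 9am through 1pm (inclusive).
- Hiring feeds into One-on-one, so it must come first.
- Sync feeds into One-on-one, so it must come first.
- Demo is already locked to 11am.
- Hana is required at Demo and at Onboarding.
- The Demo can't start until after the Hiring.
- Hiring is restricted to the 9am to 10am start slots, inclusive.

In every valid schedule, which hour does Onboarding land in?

10am

Onboarding's window is 10am–11am.
Demo is fixed at 11am, and Onboarding can't share a hour with Demo.
So Onboarding must be 10am.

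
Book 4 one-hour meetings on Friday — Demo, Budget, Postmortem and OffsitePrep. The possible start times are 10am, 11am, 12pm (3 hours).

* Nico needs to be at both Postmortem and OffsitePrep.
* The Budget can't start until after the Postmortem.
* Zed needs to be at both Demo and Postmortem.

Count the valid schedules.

12

Splitting on Demo: it can be 10am (2), 11am (4), 12pm (6). Listing each branch's schedules as (Budget, Postmortem, OffsitePrep):
Demo=10am: (12pm,11am,10am) (12pm,11am,12pm) — 2.
Demo=11am: (11am,10am,11am) (11am,10am,12pm) (12pm,10am,11am) (12pm,10am,12pm) — 4.
Demo=12pm: (11am,10am,11am) (11am,10am,12pm) (12pm,10am,11am) (12pm,10am,12pm) (12pm,11am,10am) (12pm,11am,12pm) — 6.
Summing: 2 + 4 + 6 = 12.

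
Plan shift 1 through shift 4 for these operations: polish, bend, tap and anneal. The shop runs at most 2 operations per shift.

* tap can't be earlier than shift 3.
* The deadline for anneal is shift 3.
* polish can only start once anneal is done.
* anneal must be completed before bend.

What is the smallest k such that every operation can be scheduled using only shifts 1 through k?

The precedence chain requires at least 2 distinct shifts.
With at most 2 per shift and 4 operations, at least 2 shifts are needed.
tap can't be placed before shift 3, so the schedule must run through at least shift 3.
3 works (last occupied shift: shift 3): for example polish in shift 2, tap in shift 3, bend in shift 2, anneal in shift 1.

3 shifts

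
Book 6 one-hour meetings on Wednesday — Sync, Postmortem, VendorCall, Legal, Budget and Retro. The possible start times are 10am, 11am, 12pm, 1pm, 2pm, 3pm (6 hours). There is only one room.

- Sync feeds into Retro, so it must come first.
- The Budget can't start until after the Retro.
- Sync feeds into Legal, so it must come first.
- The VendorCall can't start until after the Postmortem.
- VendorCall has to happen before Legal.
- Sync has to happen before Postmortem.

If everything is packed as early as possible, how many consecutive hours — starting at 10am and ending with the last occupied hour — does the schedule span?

6

The precedence chain requires at least 4 distinct hours.
With at most 1 per hour and 6 meetings, at least 6 hours are needed.
6 works (last occupied hour: 3pm): for example Budget in 3pm, Retro in 2pm, Postmortem in 11am, Legal in 1pm, VendorCall in 12pm, Sync in 10am.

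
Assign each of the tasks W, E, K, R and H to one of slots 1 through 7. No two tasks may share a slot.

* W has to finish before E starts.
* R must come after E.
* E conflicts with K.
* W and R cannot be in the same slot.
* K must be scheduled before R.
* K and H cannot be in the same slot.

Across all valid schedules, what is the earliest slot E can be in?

2

Precedence pushes E to at least 2; downstream work caps E at 6.
E at 2 is achievable: K=3; R=4; E=2; H=5; W=1.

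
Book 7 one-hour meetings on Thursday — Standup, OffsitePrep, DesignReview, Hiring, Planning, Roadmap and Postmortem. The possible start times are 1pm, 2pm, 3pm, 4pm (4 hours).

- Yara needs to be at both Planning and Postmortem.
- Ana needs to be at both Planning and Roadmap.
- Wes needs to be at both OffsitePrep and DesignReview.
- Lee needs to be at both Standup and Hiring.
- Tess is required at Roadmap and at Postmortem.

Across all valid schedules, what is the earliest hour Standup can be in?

Standup at 1pm is achievable: DesignReview -> 2pm; OffsitePrep -> 1pm; Postmortem -> 3pm; Hiring -> 2pm; Standup -> 1pm; Planning -> 1pm; Roadmap -> 2pm.

1pm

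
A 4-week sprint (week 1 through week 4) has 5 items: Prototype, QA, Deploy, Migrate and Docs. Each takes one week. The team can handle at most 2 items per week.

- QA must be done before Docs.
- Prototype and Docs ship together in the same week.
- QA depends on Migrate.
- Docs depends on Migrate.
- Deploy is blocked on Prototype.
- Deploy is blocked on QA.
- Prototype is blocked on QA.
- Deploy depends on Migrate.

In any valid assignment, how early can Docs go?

Precedence pushes Docs to at least week 3; Docs must be in the same week as Prototype, which can't be after week 3, so Docs is at most week 3.
Docs at week 3 is achievable: Prototype=week 3; QA=week 2; Deploy=week 4; Docs=week 3; Migrate=week 1.

week 3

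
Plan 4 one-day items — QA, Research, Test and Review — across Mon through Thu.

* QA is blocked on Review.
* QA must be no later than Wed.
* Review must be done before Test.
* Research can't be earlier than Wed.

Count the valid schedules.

Splitting on QA: it can be Tue (6), Wed (10). Listing each branch's schedules as (Research, Test, Review):
QA=Tue: (Wed,Tue,Mon) (Wed,Wed,Mon) (Wed,Thu,Mon) (Thu,Tue,Mon) (Thu,Wed,Mon) (Thu,Thu,Mon) — 6.
QA=Wed: (Wed,Tue,Mon) (Wed,Wed,Mon) (Wed,Wed,Tue) (Wed,Thu,Mon) (Wed,Thu,Tue) (Thu,Tue,Mon) (Thu,Wed,Mon) (Thu,Wed,Tue) (Thu,Thu,Mon) (Thu,Thu,Tue) — 10.
Summing: 6 + 10 = 16.

16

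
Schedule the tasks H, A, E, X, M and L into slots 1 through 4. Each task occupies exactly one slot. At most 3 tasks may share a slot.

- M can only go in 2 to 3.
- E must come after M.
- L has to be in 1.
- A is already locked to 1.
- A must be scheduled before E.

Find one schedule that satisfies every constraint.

E in 3; X in 2; A in 1; M in 2; H in 1; L in 1

Checking: M(2) before E(3); A(1) before E(3); L=1 in [1,1]; A=1 in [1,1]; M=2 in [2,3]; max 3 per slot (cap 3).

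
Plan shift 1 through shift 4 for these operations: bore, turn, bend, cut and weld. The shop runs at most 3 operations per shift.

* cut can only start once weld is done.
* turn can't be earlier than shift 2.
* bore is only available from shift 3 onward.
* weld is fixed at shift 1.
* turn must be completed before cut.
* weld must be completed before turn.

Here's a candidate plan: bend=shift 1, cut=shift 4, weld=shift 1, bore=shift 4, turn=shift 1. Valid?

turn can't be earlier than shift 2 — violated.
turn must be completed before cut — holds.
The shop runs at most 3 operations per shift — holds.
bore is only available from shift 3 onward — holds.
weld is fixed at shift 1 — holds.
cut can only start once weld is done — holds.
weld must be completed before turn — violated.

No. turn can't be earlier than shift 2 is not satisfied.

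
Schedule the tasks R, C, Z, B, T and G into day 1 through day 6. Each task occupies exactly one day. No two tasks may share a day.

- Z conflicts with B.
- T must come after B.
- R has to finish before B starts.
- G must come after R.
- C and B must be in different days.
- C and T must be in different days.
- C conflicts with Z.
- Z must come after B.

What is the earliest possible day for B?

Precedence pushes B to at least day 2; downstream work caps B at day 5.
B at day 2 is achievable: C in day 6, T in day 4, B in day 2, Z in day 3, G in day 5, R in day 1.

day 2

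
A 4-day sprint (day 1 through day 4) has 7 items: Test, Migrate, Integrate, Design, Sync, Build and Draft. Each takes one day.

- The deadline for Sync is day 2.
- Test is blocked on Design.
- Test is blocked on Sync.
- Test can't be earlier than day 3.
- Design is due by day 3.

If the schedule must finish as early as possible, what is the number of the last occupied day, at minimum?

The precedence chain requires at least 2 distinct days.
Test can't be placed before day 3, so the schedule must run through at least day 3.
3 works (last occupied day: day 3): for example Sync -> day 1, Test -> day 3, Draft -> day 1, Migrate -> day 1, Design -> day 1, Integrate -> day 1, Build -> day 1.

day 3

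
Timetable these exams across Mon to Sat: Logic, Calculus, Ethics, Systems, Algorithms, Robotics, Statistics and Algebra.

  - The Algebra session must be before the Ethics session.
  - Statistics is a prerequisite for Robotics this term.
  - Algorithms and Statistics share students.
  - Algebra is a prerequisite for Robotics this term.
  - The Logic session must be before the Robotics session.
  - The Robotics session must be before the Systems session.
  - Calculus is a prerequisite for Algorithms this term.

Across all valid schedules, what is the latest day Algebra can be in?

Thu

Downstream work caps Algebra at Thu.
Algebra at Thu is achievable: Logic=Mon, Ethics=Fri, Systems=Sat, Algebra=Thu, Calculus=Mon, Algorithms=Tue, Statistics=Mon, Robotics=Fri.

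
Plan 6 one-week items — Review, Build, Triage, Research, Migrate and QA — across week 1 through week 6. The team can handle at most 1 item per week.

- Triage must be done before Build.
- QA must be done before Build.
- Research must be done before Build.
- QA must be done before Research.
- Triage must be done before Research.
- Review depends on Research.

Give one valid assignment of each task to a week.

Migrate in week 6; QA in week 2; Triage in week 1; Review in week 5; Build in week 4; Research in week 3

Checking: Triage(week 1) before Build(week 4); Research(week 3) before Build(week 4); Triage(week 1) before Research(week 3); Research(week 3) before Review(week 5); QA(week 2) before Research(week 3); QA(week 2) before Build(week 4); max 1 per week (cap 1).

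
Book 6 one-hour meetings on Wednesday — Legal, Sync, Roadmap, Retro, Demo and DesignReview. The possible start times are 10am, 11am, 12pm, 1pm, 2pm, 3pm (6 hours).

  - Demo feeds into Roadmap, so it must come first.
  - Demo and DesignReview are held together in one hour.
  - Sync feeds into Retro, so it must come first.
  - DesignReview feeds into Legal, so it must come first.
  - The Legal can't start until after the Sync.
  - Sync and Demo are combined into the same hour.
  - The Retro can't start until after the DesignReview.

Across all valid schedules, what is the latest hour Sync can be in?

Downstream work caps Sync at 2pm.
Sync at 2pm is achievable: Sync -> 2pm, Demo -> 2pm, DesignReview -> 2pm, Legal -> 3pm, Retro -> 3pm, Roadmap -> 3pm.

2pm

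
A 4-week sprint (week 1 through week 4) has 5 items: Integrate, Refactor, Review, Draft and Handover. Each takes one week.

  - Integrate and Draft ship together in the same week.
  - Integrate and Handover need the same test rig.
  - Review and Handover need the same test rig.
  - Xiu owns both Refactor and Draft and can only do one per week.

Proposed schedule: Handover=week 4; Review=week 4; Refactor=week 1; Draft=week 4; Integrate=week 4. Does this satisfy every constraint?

Invalid. Integrate and Handover need the same test rig.

Integrate and Draft ship together in the same week — holds.
Review and Handover need the same test rig — violated.
Integrate and Handover need the same test rig — violated.
Xiu owns both Refactor and Draft and can only do one per week — holds.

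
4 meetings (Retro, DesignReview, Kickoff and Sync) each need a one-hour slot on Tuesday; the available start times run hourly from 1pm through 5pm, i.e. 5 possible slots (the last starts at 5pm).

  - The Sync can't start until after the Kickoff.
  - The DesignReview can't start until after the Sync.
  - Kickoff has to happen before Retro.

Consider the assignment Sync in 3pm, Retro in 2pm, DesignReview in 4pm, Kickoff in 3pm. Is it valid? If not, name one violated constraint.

No. Kickoff has to happen before Retro is not satisfied.

Kickoff has to happen before Retro — violated.
The Sync can't start until after the Kickoff — violated.
The DesignReview can't start until after the Sync — holds.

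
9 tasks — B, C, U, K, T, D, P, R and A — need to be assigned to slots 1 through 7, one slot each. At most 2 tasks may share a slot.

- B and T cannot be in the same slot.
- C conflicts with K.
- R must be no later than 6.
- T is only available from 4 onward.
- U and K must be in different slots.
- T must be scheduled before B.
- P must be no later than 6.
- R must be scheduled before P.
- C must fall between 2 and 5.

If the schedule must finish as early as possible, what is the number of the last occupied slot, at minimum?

The precedence chain requires at least 2 distinct slots.
With at most 2 per slot and 9 tasks, at least 5 slots are needed.
Propagating the time windows through the other constraints, B can't land before 5, so the schedule must run through at least slot 5.
5 works (last occupied slot: 5): for example K in 3; C in 2; B in 5; U in 1; P in 2; T in 4; R in 1; A in 4; D in 3.

slot 5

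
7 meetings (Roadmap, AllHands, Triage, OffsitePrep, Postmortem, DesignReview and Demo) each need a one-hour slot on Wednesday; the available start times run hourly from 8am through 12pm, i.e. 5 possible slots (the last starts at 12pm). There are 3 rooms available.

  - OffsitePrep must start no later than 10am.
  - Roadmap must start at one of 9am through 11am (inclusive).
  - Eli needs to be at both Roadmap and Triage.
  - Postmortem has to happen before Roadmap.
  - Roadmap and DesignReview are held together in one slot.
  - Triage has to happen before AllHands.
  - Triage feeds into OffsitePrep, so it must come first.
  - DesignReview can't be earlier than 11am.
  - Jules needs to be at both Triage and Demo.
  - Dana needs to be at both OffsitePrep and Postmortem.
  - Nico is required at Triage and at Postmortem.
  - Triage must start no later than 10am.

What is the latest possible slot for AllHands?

Precedence pushes AllHands to at least 9am.
AllHands at 12pm is achievable: AllHands in 12pm; Triage in 8am; DesignReview in 11am; Demo in 9am; Postmortem in 10am; OffsitePrep in 9am; Roadmap in 11am.

12pm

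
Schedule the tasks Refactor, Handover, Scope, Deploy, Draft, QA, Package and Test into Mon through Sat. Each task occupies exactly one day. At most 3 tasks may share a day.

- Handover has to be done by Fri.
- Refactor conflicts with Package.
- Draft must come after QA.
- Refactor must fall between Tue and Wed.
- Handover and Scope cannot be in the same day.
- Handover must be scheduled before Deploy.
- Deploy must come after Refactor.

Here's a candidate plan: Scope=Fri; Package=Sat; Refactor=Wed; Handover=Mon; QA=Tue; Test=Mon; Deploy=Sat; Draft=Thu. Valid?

Handover has to be done by Fri — holds.
Draft must come after QA — holds.
Refactor must fall between Tue and Wed — holds.
Handover and Scope cannot be in the same day — holds.
Deploy must come after Refactor — holds.
At most 3 tasks may share a day — holds.
Refactor conflicts with Package — holds.
Handover must be scheduled before Deploy — holds.

Yes, all constraints hold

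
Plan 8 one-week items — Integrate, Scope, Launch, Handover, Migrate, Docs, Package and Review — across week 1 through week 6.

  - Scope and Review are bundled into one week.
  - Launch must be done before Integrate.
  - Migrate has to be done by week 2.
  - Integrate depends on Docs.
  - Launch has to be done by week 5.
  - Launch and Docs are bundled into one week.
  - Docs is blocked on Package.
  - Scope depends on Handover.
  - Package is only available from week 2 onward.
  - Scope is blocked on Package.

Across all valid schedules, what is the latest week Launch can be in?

week 5

Launch must be in the same week as Docs, which can't be before week 3, so Launch is at least week 3; Launch's own window allows nothing later than week 5.
Launch at week 5 is achievable: Handover -> week 1, Launch -> week 5, Docs -> week 5, Package -> week 2, Integrate -> week 6, Migrate -> week 1, Scope -> week 3, Review -> week 3.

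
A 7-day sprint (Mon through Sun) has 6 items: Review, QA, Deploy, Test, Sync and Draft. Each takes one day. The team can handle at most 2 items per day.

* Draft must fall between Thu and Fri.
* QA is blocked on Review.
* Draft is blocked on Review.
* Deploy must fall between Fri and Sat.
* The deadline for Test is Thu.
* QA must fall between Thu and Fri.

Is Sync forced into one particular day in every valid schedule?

No

Sync can be Mon (e.g. Deploy=Fri; Review=Tue; Test=Mon; Draft=Thu; QA=Thu; Sync=Mon) or Tue (e.g. Draft -> Thu, Sync -> Tue, Test -> Mon, Deploy -> Fri, Review -> Mon, QA -> Thu).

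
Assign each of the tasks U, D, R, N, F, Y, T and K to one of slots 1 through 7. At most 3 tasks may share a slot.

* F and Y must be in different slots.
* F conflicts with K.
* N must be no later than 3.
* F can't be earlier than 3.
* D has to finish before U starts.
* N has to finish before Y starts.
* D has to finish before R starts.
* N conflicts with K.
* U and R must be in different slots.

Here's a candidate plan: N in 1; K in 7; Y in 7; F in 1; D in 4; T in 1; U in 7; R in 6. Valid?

D has to finish before R starts — holds.
N conflicts with K — holds.
At most 3 tasks may share a slot — holds.
F conflicts with K — holds.
U and R must be in different slots — holds.
F can't be earlier than 3 — violated.
F and Y must be in different slots — holds.
N has to finish before Y starts — holds.
D has to finish before U starts — holds.
N must be no later than 3 — holds.

No — it violates: F can't be earlier than 3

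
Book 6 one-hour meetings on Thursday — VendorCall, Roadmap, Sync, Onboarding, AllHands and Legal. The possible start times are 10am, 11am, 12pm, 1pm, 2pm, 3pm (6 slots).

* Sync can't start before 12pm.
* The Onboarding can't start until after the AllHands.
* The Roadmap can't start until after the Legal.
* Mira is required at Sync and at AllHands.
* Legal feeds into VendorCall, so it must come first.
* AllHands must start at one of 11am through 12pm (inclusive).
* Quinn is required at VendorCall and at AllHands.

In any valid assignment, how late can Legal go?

Downstream work caps Legal at 2pm.
Legal at 2pm is achievable: AllHands in 11am, Sync in 12pm, Roadmap in 3pm, Onboarding in 12pm, Legal in 2pm, VendorCall in 3pm.

2pm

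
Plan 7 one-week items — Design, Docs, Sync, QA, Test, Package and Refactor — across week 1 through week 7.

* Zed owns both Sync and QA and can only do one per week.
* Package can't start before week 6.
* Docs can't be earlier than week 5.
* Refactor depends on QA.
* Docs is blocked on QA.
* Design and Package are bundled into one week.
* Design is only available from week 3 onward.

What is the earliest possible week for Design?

week 6

Design is available from week 3; Design must be in the same week as Package, which can't be before week 6, so Design is at least week 6.
Design at week 6 is achievable: Design -> week 6; QA -> week 1; Docs -> week 5; Test -> week 1; Refactor -> week 2; Sync -> week 2; Package -> week 6.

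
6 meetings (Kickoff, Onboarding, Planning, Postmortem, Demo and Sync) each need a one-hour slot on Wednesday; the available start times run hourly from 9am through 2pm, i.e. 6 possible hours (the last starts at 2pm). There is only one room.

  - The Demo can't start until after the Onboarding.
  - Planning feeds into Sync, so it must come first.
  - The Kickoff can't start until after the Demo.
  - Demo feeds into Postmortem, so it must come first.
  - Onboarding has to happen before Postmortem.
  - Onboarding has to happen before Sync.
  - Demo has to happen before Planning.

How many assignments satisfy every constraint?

12

Splitting on Kickoff: it can be 11am (3), 12pm (3), 1pm (3), 2pm (3). Listing each branch's schedules as (Onboarding, Planning, Postmortem, Demo, Sync):
Kickoff=11am: (9am,12pm,1pm,10am,2pm) (9am,12pm,2pm,10am,1pm) (9am,1pm,12pm,10am,2pm) — 3.
Kickoff=12pm: (9am,11am,1pm,10am,2pm) (9am,11am,2pm,10am,1pm) (9am,1pm,11am,10am,2pm) — 3.
Kickoff=1pm: (9am,11am,12pm,10am,2pm) (9am,11am,2pm,10am,12pm) (9am,12pm,11am,10am,2pm) — 3.
Kickoff=2pm: (9am,11am,12pm,10am,1pm) (9am,11am,1pm,10am,12pm) (9am,12pm,11am,10am,1pm) — 3.
Summing: 3 + 3 + 3 + 3 = 12.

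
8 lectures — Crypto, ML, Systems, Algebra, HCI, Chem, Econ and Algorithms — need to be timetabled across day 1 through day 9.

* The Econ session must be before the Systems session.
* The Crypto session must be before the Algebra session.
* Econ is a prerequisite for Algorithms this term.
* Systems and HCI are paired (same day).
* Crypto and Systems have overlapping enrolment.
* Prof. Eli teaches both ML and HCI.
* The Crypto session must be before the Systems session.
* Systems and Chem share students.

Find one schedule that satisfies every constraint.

Crypto in day 1; ML in day 1; Algebra in day 2; Algorithms in day 2; Econ in day 1; Chem in day 1; HCI in day 2; Systems in day 2

Checking: Econ(day 1) before Systems(day 2); Econ(day 1) before Algorithms(day 2); Crypto(day 1) before Systems(day 2); Crypto(day 1) before Algebra(day 2); Systems(day 2) != Chem(day 1); Crypto(day 1) != Systems(day 2); ML(day 1) != HCI(day 2); Systems = HCI = day 2.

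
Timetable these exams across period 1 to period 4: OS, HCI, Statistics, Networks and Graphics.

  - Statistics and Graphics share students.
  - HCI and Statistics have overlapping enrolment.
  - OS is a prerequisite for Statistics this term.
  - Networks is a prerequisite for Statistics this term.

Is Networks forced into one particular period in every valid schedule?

Networks can be period 1 (e.g. Statistics=period 2; Networks=period 1; OS=period 1; Graphics=period 1; HCI=period 1) or period 2 (e.g. Statistics -> period 3, OS -> period 1, Graphics -> period 1, Networks -> period 2, HCI -> period 1).

No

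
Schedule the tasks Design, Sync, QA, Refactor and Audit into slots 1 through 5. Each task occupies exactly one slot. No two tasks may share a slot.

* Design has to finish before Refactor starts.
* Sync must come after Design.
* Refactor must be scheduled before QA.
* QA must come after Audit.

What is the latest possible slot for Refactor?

Precedence pushes Refactor to at least 2; downstream work caps Refactor at 4.
Refactor at 4 is achievable: Design=1, Refactor=4, QA=5, Audit=3, Sync=2.

4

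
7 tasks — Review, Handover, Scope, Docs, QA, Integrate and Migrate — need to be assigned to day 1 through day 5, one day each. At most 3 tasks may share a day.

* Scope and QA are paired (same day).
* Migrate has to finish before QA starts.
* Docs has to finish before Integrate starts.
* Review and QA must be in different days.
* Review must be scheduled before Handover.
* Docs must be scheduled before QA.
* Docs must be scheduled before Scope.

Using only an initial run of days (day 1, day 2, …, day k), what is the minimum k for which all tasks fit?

The precedence chain requires at least 2 distinct days.
With at most 3 per day and 7 tasks, at least 3 days are needed.
3 works (last occupied day: day 3): for example Docs in day 1, Migrate in day 1, Review in day 1, Integrate in day 3, QA in day 2, Handover in day 2, Scope in day 2.

3 days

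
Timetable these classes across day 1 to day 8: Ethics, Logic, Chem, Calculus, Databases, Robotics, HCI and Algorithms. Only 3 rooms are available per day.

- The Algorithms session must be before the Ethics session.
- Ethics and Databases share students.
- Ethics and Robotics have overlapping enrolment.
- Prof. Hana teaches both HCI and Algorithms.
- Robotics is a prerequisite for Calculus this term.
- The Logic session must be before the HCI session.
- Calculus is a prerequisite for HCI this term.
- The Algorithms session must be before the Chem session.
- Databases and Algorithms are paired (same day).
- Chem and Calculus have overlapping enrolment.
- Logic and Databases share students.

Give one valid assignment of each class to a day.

Robotics -> day 1, HCI -> day 3, Logic -> day 2, Calculus -> day 2, Algorithms -> day 1, Ethics -> day 2, Databases -> day 1, Chem -> day 3

Checking: Robotics(day 1) before Calculus(day 2); Algorithms(day 1) before Ethics(day 2); Calculus(day 2) before HCI(day 3); Logic(day 2) before HCI(day 3); Algorithms(day 1) before Chem(day 3); Ethics(day 2) != Robotics(day 1); Chem(day 3) != Calculus(day 2); Ethics(day 2) != Databases(day 1); Logic(day 2) != Databases(day 1); HCI(day 3) != Algorithms(day 1); Databases = Algorithms = day 1; max 3 per day (cap 3).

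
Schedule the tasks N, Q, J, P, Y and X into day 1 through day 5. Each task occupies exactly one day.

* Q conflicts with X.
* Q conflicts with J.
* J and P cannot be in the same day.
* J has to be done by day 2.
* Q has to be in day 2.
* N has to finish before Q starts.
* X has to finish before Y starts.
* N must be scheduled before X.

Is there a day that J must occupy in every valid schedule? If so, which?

J's window is day 1–day 2.
Q is fixed at day 2, and J can't share a day with Q.
So J must be day 1.

day 1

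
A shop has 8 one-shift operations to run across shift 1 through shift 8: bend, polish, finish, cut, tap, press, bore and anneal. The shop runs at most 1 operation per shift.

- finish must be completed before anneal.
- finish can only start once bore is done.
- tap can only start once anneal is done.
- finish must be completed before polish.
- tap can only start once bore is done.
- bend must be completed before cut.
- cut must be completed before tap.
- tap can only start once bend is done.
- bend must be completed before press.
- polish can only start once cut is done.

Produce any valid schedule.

anneal -> shift 5, press -> shift 8, polish -> shift 7, bend -> shift 1, cut -> shift 4, tap -> shift 6, finish -> shift 3, bore -> shift 2

Checking: cut(shift 4) before tap(shift 6); bend(shift 1) before press(shift 8); bore(shift 2) before tap(shift 6); anneal(shift 5) before tap(shift 6); finish(shift 3) before anneal(shift 5); bore(shift 2) before finish(shift 3); bend(shift 1) before tap(shift 6); finish(shift 3) before polish(shift 7); bend(shift 1) before cut(shift 4); cut(shift 4) before polish(shift 7); max 1 per shift (cap 1).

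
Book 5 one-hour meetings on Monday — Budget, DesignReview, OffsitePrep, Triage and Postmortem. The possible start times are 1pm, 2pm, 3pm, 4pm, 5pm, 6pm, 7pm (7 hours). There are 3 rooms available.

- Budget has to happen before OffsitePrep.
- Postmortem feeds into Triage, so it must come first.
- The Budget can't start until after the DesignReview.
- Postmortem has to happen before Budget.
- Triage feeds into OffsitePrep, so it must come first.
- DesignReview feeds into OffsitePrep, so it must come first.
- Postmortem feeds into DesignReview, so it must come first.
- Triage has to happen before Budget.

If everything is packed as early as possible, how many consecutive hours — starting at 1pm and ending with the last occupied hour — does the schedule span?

The precedence chain requires at least 4 distinct hours.
With at most 3 per hour and 5 meetings, at least 2 hours are needed.
4 works (last occupied hour: 4pm): for example Budget in 3pm, OffsitePrep in 4pm, Triage in 2pm, DesignReview in 2pm, Postmortem in 1pm.

4 hours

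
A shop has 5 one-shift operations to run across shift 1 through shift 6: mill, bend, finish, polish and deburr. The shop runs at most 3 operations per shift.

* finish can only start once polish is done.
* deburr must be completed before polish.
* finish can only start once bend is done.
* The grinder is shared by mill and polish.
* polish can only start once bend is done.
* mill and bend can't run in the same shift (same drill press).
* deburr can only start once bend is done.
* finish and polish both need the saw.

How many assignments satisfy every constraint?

60

Splitting on bend: it can be shift 1 (40), shift 2 (16), shift 3 (4). Listing each branch's schedules as (mill, finish, polish, deburr) by shift number:
bend=shift 1: (2,4,3,2) (2,5,3,2) (2,5,4,2) (2,5,4,3) (2,6,3,2) (2,6,4,2) (2,6,4,3) (2,6,5,2) (2,6,5,3) (2,6,5,4) (3,5,4,2) (3,5,4,3) (3,6,4,2) (3,6,4,3) (3,6,5,2) (3,6,5,3) (3,6,5,4) (4,4,3,2) (4,5,3,2) (4,6,3,2) (4,6,5,2) (4,6,5,3) (4,6,5,4) (5,4,3,2) (5,5,3,2) (5,5,4,2) (5,5,4,3) (5,6,3,2) (5,6,4,2) (5,6,4,3) (6,4,3,2) (6,5,3,2) (6,5,4,2) (6,5,4,3) (6,6,3,2) (6,6,4,2) (6,6,4,3) (6,6,5,2) (6,6,5,3) (6,6,5,4) — 40.
bend=shift 2: (1,5,4,3) (1,6,4,3) (1,6,5,3) (1,6,5,4) (3,5,4,3) (3,6,4,3) (3,6,5,3) (3,6,5,4) (4,6,5,3) (4,6,5,4) (5,5,4,3) (5,6,4,3) (6,5,4,3) (6,6,4,3) (6,6,5,3) (6,6,5,4) — 16.
bend=shift 3: (1,6,5,4) (2,6,5,4) (4,6,5,4) (6,6,5,4) — 4.
Summing: 40 + 16 + 4 = 60.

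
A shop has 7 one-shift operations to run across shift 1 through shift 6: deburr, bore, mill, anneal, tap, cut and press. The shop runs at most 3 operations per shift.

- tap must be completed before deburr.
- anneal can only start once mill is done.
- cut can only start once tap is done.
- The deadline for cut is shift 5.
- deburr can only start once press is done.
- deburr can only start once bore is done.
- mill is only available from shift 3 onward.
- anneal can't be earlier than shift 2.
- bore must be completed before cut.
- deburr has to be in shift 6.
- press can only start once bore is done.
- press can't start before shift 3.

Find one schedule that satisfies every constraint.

bore=shift 1, press=shift 3, mill=shift 3, cut=shift 2, deburr=shift 6, tap=shift 1, anneal=shift 4

Checking: press(shift 3) before deburr(shift 6); tap(shift 1) before cut(shift 2); bore(shift 1) before cut(shift 2); bore(shift 1) before press(shift 3); bore(shift 1) before deburr(shift 6); mill(shift 3) before anneal(shift 4); tap(shift 1) before deburr(shift 6); press=shift 3 in [shift 3,shift 6]; anneal=shift 4 in [shift 2,shift 6]; cut=shift 2 in [shift 1,shift 5]; mill=shift 3 in [shift 3,shift 6]; deburr=shift 6 in [shift 6,shift 6]; max 2 per shift (cap 3).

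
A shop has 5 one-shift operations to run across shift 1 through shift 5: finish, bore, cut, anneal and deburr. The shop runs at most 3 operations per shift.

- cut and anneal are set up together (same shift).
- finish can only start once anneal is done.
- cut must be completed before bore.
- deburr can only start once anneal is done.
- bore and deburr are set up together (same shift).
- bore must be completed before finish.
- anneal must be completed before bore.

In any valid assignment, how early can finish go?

Precedence pushes finish to at least shift 3.
finish at shift 3 is achievable: finish=shift 3, anneal=shift 1, bore=shift 2, cut=shift 1, deburr=shift 2.

shift 3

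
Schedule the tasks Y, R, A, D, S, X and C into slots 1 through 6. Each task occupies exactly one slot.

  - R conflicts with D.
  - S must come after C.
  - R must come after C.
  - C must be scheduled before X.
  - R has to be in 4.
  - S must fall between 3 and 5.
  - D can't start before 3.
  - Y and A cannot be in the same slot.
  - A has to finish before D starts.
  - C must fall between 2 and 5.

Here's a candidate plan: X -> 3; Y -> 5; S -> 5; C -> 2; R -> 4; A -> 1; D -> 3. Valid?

Valid

D can't start before 3 — holds.
R conflicts with D — holds.
C must be scheduled before X — holds.
C must fall between 2 and 5 — holds.
R must come after C — holds.
A has to finish before D starts — holds.
R has to be in 4 — holds.
S must fall between 3 and 5 — holds.
Y and A cannot be in the same slot — holds.
S must come after C — holds.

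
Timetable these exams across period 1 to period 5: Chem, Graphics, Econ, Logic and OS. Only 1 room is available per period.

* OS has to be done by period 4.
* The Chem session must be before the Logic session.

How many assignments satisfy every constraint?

48

Splitting on Chem: it can be period 1 (18), period 2 (14), period 3 (10), period 4 (6). Listing each branch's schedules as (Graphics, Econ, Logic, OS) by period number:
Chem=period 1: (2,3,5,4) (2,4,5,3) (2,5,3,4) (2,5,4,3) (3,2,5,4) (3,4,5,2) (3,5,2,4) (3,5,4,2) (4,2,5,3) (4,3,5,2) (4,5,2,3) (4,5,3,2) (5,2,3,4) (5,2,4,3) (5,3,2,4) (5,3,4,2) (5,4,2,3) (5,4,3,2) — 18.
Chem=period 2: (1,3,5,4) (1,4,5,3) (1,5,3,4) (1,5,4,3) (3,1,5,4) (3,4,5,1) (3,5,4,1) (4,1,5,3) (4,3,5,1) (4,5,3,1) (5,1,3,4) (5,1,4,3) (5,3,4,1) (5,4,3,1) — 14.
Chem=period 3: (1,2,5,4) (1,4,5,2) (1,5,4,2) (2,1,5,4) (2,4,5,1) (2,5,4,1) (4,1,5,2) (4,2,5,1) (5,1,4,2) (5,2,4,1) — 10.
Chem=period 4: (1,2,5,3) (1,3,5,2) (2,1,5,3) (2,3,5,1) (3,1,5,2) (3,2,5,1) — 6.
Summing: 18 + 14 + 10 + 6 = 48.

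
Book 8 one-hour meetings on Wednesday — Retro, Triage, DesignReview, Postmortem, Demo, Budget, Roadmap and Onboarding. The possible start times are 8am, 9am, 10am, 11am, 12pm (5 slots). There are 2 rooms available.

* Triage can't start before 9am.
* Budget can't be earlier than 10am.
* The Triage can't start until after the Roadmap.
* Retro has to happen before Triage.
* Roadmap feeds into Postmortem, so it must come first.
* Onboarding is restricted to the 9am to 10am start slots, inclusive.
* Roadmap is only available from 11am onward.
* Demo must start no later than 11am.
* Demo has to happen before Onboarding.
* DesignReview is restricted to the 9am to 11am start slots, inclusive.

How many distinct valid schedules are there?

Splitting on Retro: it can be 8am (13), 9am (9), 10am (6), 11am (4). Listing each branch's schedules as (Triage, DesignReview, Postmortem, Demo, Budget, Roadmap, Onboarding):
Retro=8am: (12pm,9am,12pm,8am,10am,11am,9am) (12pm,9am,12pm,8am,10am,11am,10am) (12pm,9am,12pm,8am,11am,11am,9am) (12pm,9am,12pm,8am,11am,11am,10am) (12pm,9am,12pm,9am,10am,11am,10am) (12pm,9am,12pm,9am,11am,11am,10am) (12pm,10am,12pm,8am,10am,11am,9am) (12pm,10am,12pm,8am,11am,11am,9am) (12pm,10am,12pm,8am,11am,11am,10am) (12pm,10am,12pm,9am,11am,11am,10am) (12pm,11am,12pm,8am,10am,11am,9am) (12pm,11am,12pm,8am,10am,11am,10am) (12pm,11am,12pm,9am,10am,11am,10am) — 13.
Retro=9am: (12pm,9am,12pm,8am,10am,11am,10am) (12pm,9am,12pm,8am,11am,11am,10am) (12pm,10am,12pm,8am,10am,11am,9am) (12pm,10am,12pm,8am,11am,11am,9am) (12pm,10am,12pm,8am,11am,11am,10am) (12pm,10am,12pm,9am,11am,11am,10am) (12pm,11am,12pm,8am,10am,11am,9am) (12pm,11am,12pm,8am,10am,11am,10am) (12pm,11am,12pm,9am,10am,11am,10am) — 9.
Retro=10am: (12pm,9am,12pm,8am,10am,11am,9am) (12pm,9am,12pm,8am,11am,11am,9am) (12pm,9am,12pm,8am,11am,11am,10am) (12pm,9am,12pm,9am,11am,11am,10am) (12pm,10am,12pm,8am,11am,11am,9am) (12pm,11am,12pm,8am,10am,11am,9am) — 6.
Retro=11am: (12pm,9am,12pm,8am,10am,11am,9am) (12pm,9am,12pm,8am,10am,11am,10am) (12pm,9am,12pm,9am,10am,11am,10am) (12pm,10am,12pm,8am,10am,11am,9am) — 4.
Summing: 13 + 9 + 6 + 4 = 32.

32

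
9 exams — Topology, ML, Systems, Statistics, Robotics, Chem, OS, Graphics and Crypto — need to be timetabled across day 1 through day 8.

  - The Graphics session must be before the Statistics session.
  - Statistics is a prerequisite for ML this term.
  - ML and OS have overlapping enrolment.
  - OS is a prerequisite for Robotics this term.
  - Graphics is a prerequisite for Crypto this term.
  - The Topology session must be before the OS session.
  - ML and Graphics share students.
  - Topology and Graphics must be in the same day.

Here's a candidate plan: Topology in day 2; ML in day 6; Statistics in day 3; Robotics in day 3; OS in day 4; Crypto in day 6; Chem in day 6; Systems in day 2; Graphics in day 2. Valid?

Topology and Graphics must be in the same day — holds.
Graphics is a prerequisite for Crypto this term — holds.
Statistics is a prerequisite for ML this term — holds.
ML and OS have overlapping enrolment — holds.
The Graphics session must be before the Statistics session — holds.
The Topology session must be before the OS session — holds.
OS is a prerequisite for Robotics this term — violated.
ML and Graphics share students — holds.

Invalid. OS is a prerequisite for Robotics this term.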